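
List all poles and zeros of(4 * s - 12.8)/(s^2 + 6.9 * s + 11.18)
Set denominator = 0: s^2 + 6.9*s + 11.18 = (s + 4.3)(s + 2.6) = 0 → Poles: -2.6, -4.3
Set numerator = 0: 4*s - 12.8 = 0 → Zeros: 3.2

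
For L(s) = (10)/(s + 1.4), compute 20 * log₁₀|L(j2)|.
Substitute s = j*2: L(j2) = 2.34899 - 3.3557j.
|L(j2)| = sqrt(Re² + Im²) = 4.096.
20*log₁₀(4.096) = 12.25 dB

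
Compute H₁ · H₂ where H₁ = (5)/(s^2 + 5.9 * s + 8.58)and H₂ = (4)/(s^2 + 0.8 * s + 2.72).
Series: H = H₁ · H₂ = (n₁·n₂)/(d₁·d₂).
Num: n₁·n₂ = 20. Den: d₁·d₂ = s^4 + 6.7*s^3 + 16.02*s^2 + 22.912*s + 23.3376.
H(s) = (20)/(s^4 + 6.7*s^3 + 16.02*s^2 + 22.912*s + 23.3376)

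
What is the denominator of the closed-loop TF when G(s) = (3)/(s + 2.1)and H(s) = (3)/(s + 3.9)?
Characteristic poly = G_den * H_den + G_num * H_num = (s^2 + 6*s + 8.19) + (9) = s^2 + 6*s + 17.19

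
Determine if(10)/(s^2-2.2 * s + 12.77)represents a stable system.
Denominator: s^2 - 2.2*s + 12.77. Poles: 1.1 + 3.4j, 1.1 - 3.4j. All Re(p)<0: No (unstable)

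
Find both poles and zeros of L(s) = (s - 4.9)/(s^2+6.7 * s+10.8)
Set denominator = 0: s^2 + 6.7*s + 10.8 = (s + 4)(s + 2.7) = 0 → Poles: -2.7, -4
Set numerator = 0: s - 4.9 = 0 → Zeros: 4.9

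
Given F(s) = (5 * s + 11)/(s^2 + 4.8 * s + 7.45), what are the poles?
Set denominator = 0: s^2 + 4.8*s + 7.45 = 0 → Poles: -2.4 + 1.3j, -2.4 - 1.3j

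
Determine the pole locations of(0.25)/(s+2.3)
Set denominator = 0: s + 2.3 = 0 → Poles: -2.3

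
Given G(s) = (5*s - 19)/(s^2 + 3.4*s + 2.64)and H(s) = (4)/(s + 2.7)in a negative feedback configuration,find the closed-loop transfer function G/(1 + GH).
Closed-loop T = G/(1+GH).
Numerator: G_num * H_den = 5*s^2 - 5.5*s - 51.3.
Denominator: G_den * H_den + G_num * H_num = (s^3 + 6.1*s^2 + 11.82*s + 7.128) + (20*s - 76) = s^3 + 6.1*s^2 + 31.82*s - 68.872.
T(s) = (5*s^2 - 5.5*s - 51.3)/(s^3 + 6.1*s^2 + 31.82*s - 68.872)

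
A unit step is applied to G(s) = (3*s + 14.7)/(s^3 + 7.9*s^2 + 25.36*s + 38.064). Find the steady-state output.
FVT: lim_{t→∞} y(t) = lim_{s→0} s*Y(s) where Y(s) = G(s)/s.
= lim_{s→0} G(s) = G(0) = num(0)/den(0) = 14.7/38.064 = 0.3862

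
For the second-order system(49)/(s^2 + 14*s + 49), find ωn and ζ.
Standard form: ωn²/(s²+2ζωn·s+ωn²).
const=49=ωn² → ωn=7, s coeff=14=2ζωn → ζ=1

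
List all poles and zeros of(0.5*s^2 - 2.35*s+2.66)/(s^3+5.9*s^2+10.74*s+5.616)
Set denominator = 0: s^3 + 5.9*s^2 + 10.74*s + 5.616 = (s + 2.6)(s + 0.9)(s + 2.4) = 0 → Poles: -0.9, -2.4, -2.6
Set numerator = 0: 0.5*s^2 - 2.35*s + 2.66 = 0.5*(s - 1.9)(s - 2.8) = 0 → Zeros: 1.9, 2.8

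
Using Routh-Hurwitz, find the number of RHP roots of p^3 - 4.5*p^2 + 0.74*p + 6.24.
Routh array:
p^3: [1, 0.74]; p^2: [-4.5, 6.24]; p^1: [2.12667]; p^0: [6.24]
First column: [1, -4.5, 2.12667, 6.24]. Sign changes = RHP roots = 2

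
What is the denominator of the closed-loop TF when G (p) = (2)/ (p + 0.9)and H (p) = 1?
Characteristic poly = G_den * H_den + G_num * H_num = (p + 0.9) + (2) = p + 2.9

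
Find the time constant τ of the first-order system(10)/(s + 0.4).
First-order system: τ = -1/pole. Pole = -0.4. τ = -1/(-0.4) = 2.5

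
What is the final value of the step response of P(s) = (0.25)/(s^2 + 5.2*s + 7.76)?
FVT: lim_{t→∞} y(t) = lim_{s→0} s*Y(s) where Y(s) = P(s)/s.
= lim_{s→0} P(s) = P(0) = num(0)/den(0) = 0.25/7.76 = 0.03222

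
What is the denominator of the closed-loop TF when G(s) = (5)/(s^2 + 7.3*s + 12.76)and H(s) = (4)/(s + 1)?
Characteristic poly = G_den * H_den + G_num * H_num = (s^3 + 8.3*s^2 + 20.06*s + 12.76) + (20) = s^3 + 8.3*s^2 + 20.06*s + 32.76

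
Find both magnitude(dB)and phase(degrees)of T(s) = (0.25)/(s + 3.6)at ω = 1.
Substitute s = j*1: T(j1) = 0.0644699 - 0.0179083j.
|T| = 20*log₁₀(sqrt(Re²+Im²)) = -23.49 dB.
∠T = atan2(Im, Re) = -15.52°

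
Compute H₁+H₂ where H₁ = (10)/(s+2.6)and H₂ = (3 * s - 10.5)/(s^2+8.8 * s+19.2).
Parallel: H = H₁ + H₂ = (n₁·d₂ + n₂·d₁)/(d₁·d₂).
n₁·d₂ = 10*s^2 + 88*s + 192. n₂·d₁ = 3*s^2 - 2.7*s - 27.3. Sum = 13*s^2 + 85.3*s + 164.7. d₁·d₂ = s^3 + 11.4*s^2 + 42.08*s + 49.92.
H(s) = (13*s^2 + 85.3*s + 164.7)/(s^3 + 11.4*s^2 + 42.08*s + 49.92)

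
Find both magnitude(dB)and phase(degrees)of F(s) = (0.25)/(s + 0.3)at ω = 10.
Substitute s = j*10: F(j10) = 0.000749326 - 0.0249775j.
|F| = 20*log₁₀(sqrt(Re²+Im²)) = -32.05 dB.
∠F = atan2(Im, Re) = -88.28°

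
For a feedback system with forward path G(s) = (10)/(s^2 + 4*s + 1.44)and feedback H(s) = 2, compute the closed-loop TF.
Closed-loop T = G/(1+GH).
Numerator: G_num * H_den = 10.
Denominator: G_den * H_den + G_num * H_num = (s^2 + 4*s + 1.44) + (20) = s^2 + 4*s + 21.44.
T(s) = (10)/(s^2 + 4*s + 21.44)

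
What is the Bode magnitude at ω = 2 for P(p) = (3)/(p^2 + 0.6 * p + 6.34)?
Substitute p = j*2: P(j2) = 1.0151 - 0.520562j.
|P(j2)| = sqrt(Re² + Im²) = 1.141.
20*log₁₀(1.141) = 1.14 dB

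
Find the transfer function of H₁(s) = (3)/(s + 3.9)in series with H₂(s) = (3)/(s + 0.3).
Series: H = H₁ · H₂ = (n₁·n₂)/(d₁·d₂).
Num: n₁·n₂ = 9. Den: d₁·d₂ = s^2 + 4.2*s + 1.17.
H(s) = (9)/(s^2 + 4.2*s + 1.17)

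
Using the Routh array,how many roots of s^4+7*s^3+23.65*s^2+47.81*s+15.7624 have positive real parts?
Routh array:
s^4: [1, 23.65, 15.7624]; s^3: [7, 47.81]; s^2: [16.82, 15.7624]; s^1: [41.2501]; s^0: [15.7624]
First column: [1, 7, 16.82, 41.2501, 15.7624]. Sign changes = RHP roots = 0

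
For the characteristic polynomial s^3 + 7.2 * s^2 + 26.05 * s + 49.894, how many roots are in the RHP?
s^3 + 7.2*s^2 + 26.05*s + 49.894 = (s + 3.8)(s^2 + 3.4*s + 13.13). Poles: -1.7 + 3.2j, -1.7 - 3.2j, -3.8. RHP poles (Re>0): 0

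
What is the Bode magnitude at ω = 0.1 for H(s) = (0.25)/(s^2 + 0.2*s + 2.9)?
Substitute s = j*0.1: H(j0.1) = 0.086501 - 0.000598623j.
|H(j0.1)| = sqrt(Re² + Im²) = 0.0865.
20*log₁₀(0.0865) = -21.26 dB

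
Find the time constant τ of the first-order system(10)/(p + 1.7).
First-order system: τ = -1/pole. Pole = -1.7. τ = -1/(-1.7) = 0.5882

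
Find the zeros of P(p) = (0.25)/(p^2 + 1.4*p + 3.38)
Numerator is a nonzero constant (0.25) → Zeros: none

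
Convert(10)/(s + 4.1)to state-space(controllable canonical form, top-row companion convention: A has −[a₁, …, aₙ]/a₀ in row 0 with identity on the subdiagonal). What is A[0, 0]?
Reachable canonical form for den = s + 4.1: top row of A = -[a₁,a₂,...,aₙ]/a₀, ones on the subdiagonal, zeros elsewhere.
A = [[-4.1]].
A[0,0] = -4.1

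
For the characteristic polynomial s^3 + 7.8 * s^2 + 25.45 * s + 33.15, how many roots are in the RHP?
s^3 + 7.8*s^2 + 25.45*s + 33.15 = (s + 3)(s^2 + 4.8*s + 11.05). Poles: -2.4 + 2.3j, -2.4 - 2.3j, -3. RHP poles (Re>0): 0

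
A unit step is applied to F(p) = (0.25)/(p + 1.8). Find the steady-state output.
FVT: lim_{t→∞} y(t) = lim_{p→0} p*Y(p) where Y(p) = F(p)/p.
= lim_{p→0} F(p) = F(0) = num(0)/den(0) = 0.25/1.8 = 0.1389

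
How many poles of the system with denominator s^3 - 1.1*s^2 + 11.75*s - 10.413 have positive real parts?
s^3 - 1.1*s^2 + 11.75*s - 10.413 = (s - 0.9)(s^2 - 0.2*s + 11.57). Poles: 0.1 + 3.4j, 0.1 - 3.4j, 0.9. RHP poles (Re>0): 3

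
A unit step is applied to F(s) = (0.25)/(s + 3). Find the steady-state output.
FVT: lim_{t→∞} y(t) = lim_{s→0} s*Y(s) where Y(s) = F(s)/s.
= lim_{s→0} F(s) = F(0) = num(0)/den(0) = 0.25/3 = 0.08333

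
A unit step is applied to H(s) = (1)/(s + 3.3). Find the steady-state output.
FVT: lim_{t→∞} y(t) = lim_{s→0} s*Y(s) where Y(s) = H(s)/s.
= lim_{s→0} H(s) = H(0) = num(0)/den(0) = 1/3.3 = 0.303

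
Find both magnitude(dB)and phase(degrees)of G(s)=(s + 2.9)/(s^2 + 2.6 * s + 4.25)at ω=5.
Substitute s = j*5: G(j5) = 0.00804753 - 0.235922j.
|G| = 20*log₁₀(sqrt(Re²+Im²)) = -12.54 dB.
∠G = atan2(Im, Re) = -88.05°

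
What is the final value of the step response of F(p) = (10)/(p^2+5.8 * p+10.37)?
FVT: lim_{t→∞} y(t) = lim_{p→0} p*Y(p) where Y(p) = F(p)/p.
= lim_{p→0} F(p) = F(0) = num(0)/den(0) = 10/10.37 = 0.9643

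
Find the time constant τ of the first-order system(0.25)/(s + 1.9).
First-order system: τ = -1/pole. Pole = -1.9. τ = -1/(-1.9) = 0.5263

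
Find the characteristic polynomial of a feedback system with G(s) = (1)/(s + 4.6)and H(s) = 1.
Characteristic poly = G_den * H_den + G_num * H_num = (s + 4.6) + (1) = s + 5.6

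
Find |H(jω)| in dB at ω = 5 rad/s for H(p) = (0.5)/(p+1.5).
Substitute p = j*5: H(j5) = 0.0275229 - 0.0917431j.
|H(j5)| = sqrt(Re² + Im²) = 0.09578.
20*log₁₀(0.09578) = -20.37 dB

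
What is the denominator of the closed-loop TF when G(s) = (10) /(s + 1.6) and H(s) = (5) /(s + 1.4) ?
Characteristic poly = G_den * H_den + G_num * H_num = (s^2 + 3*s + 2.24) + (50) = s^2 + 3*s + 52.24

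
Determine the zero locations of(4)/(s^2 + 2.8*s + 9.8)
Numerator is a nonzero constant (4) → Zeros: none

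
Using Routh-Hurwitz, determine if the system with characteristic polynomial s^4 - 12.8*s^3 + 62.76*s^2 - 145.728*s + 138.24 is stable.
Routh array:
s^4: [1, 62.76, 138.24]; s^3: [-12.8, -145.728]; s^2: [51.375, 138.24]; s^1: [-111.286]; s^0: [138.24]
First column: [1, -12.8, 51.375, -111.286, 138.24]. Sign changes = 4.
No, unstable (4 RHP root(s))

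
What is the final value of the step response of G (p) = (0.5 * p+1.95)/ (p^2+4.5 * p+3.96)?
FVT: lim_{t→∞} y(t) = lim_{p→0} p*Y(p) where Y(p) = G(p)/p.
= lim_{p→0} G(p) = G(0) = num(0)/den(0) = 1.95/3.96 = 0.4924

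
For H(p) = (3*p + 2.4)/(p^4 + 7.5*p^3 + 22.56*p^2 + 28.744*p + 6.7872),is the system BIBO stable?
Denominator: p^4 + 7.5*p^3 + 22.56*p^2 + 28.744*p + 6.7872 = (p + 2.8)(p + 0.3)(p^2 + 4.4*p + 8.08). Poles: -0.3, -2.2 + 1.8j, -2.2 - 1.8j, -2.8. All Re(p)<0: Yes (stable)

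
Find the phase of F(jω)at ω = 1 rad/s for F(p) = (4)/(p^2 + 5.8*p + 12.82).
Substitute p = j*1: F(j1) = 0.272739 - 0.133831j.
∠F(j1) = atan2(Im, Re) = atan2(-0.133831, 0.272739) = -26.14°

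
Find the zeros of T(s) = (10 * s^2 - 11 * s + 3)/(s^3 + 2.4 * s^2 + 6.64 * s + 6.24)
Set numerator = 0: 10*s^2 - 11*s + 3 = 10*(s - 0.6)(s - 0.5) = 0 → Zeros: 0.5, 0.6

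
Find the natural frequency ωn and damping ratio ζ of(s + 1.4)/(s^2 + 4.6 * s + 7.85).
Underdamped: complex pole -2.3 + 1.6j. ωn = |pole| = 2.802, ζ = -Re(pole)/ωn = 0.8209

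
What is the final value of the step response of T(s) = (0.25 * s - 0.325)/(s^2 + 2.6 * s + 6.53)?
FVT: lim_{t→∞} y(t) = lim_{s→0} s*Y(s) where Y(s) = T(s)/s.
= lim_{s→0} T(s) = T(0) = num(0)/den(0) = -0.325/6.53 = -0.04977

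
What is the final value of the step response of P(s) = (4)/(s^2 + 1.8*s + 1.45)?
FVT: lim_{t→∞} y(t) = lim_{s→0} s*Y(s) where Y(s) = P(s)/s.
= lim_{s→0} P(s) = P(0) = num(0)/den(0) = 4/1.45 = 2.759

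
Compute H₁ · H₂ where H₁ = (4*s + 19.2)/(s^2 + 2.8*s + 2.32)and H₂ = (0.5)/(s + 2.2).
Series: H = H₁ · H₂ = (n₁·n₂)/(d₁·d₂).
Num: n₁·n₂ = 2*s + 9.6. Den: d₁·d₂ = s^3 + 5*s^2 + 8.48*s + 5.104.
H(s) = (2*s + 9.6)/(s^3 + 5*s^2 + 8.48*s + 5.104)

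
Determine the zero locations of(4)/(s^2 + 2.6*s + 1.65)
Numerator is a nonzero constant (4) → Zeros: none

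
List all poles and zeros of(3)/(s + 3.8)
Set denominator = 0: s + 3.8 = 0 → Poles: -3.8
Numerator is a nonzero constant (3) → Zeros: none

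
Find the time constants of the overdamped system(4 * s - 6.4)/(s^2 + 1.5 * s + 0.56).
Overdamped: real poles at -0.7, -0.8. τ = -1/pole → τ₁ = 1.429, τ₂ = 1.25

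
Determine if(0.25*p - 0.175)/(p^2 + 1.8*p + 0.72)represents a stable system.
Denominator: p^2 + 1.8*p + 0.72 = (p + 0.6)(p + 1.2). Poles: -0.6, -1.2. All Re(p)<0: Yes (stable)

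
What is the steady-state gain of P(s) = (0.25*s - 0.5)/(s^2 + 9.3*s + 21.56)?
DC gain = P(0) = num(0)/den(0) = -0.5/21.56 = -0.02319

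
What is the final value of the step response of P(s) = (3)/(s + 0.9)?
FVT: lim_{t→∞} y(t) = lim_{s→0} s*Y(s) where Y(s) = P(s)/s.
= lim_{s→0} P(s) = P(0) = num(0)/den(0) = 3/0.9 = 3.333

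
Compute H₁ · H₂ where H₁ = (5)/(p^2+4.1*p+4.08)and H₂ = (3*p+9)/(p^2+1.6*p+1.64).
Series: H = H₁ · H₂ = (n₁·n₂)/(d₁·d₂).
Num: n₁·n₂ = 15*p + 45. Den: d₁·d₂ = p^4 + 5.7*p^3 + 12.28*p^2 + 13.252*p + 6.6912.
H(p) = (15*p + 45)/(p^4 + 5.7*p^3 + 12.28*p^2 + 13.252*p + 6.6912)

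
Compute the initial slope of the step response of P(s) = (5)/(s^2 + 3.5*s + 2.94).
IVT: y'(0⁺) = lim_{s→∞} s²·Y(s) = lim_{s→∞} s·P(s).
deg(num) = 0, deg(den) = 2, relative degree = 2 ≥ 2, so s·P(s) → 0. Initial slope = 0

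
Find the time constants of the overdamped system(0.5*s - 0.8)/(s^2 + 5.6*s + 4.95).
Overdamped: real poles at -1.1, -4.5. τ = -1/pole → τ₁ = 0.9091, τ₂ = 0.2222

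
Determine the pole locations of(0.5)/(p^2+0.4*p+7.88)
Set denominator = 0: p^2 + 0.4*p + 7.88 = 0 → Poles: -0.2 + 2.8j, -0.2 - 2.8j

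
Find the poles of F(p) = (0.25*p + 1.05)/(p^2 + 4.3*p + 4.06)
Set denominator = 0: p^2 + 4.3*p + 4.06 = (p + 2.9)(p + 1.4) = 0 → Poles: -1.4, -2.9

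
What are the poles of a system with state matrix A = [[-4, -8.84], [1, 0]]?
Eigenvalues solve det(λI - A) = 0.
Characteristic polynomial: λ^2 + 4*λ + 8.84 = 0.
Roots: -2 + 2.2j, -2 - 2.2j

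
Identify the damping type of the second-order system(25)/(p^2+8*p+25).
Standard form: ωn²/(p²+2ζωn·p+ωn²) gives ωn=5, ζ=0.8.
Underdamped (ζ = 0.8 < 1)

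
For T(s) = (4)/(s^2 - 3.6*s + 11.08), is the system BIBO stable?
Denominator: s^2 - 3.6*s + 11.08. Poles: 1.8 + 2.8j, 1.8 - 2.8j. All Re(p)<0: No (unstable)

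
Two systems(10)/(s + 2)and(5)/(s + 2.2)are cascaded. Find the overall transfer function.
Series: H = H₁ · H₂ = (n₁·n₂)/(d₁·d₂).
Num: n₁·n₂ = 50. Den: d₁·d₂ = s^2 + 4.2*s + 4.4.
H(s) = (50)/(s^2 + 4.2*s + 4.4)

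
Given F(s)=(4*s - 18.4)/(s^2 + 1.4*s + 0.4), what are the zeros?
Set numerator = 0: 4*s - 18.4 = 0 → Zeros: 4.6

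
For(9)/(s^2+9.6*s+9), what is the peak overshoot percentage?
Standard form: ωn²/(s²+2ζωn·s+ωn²) → ωn = 3, ζ = 1.6.
ζ ≥ 1, so the response is non-oscillatory: peak overshoot = 0%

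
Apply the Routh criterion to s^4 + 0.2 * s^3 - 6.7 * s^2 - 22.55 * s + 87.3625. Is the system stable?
Routh array:
s^4: [1, -6.7, 87.3625]; s^3: [0.2, -22.55]; s^2: [106.05, 87.3625]; s^1: [-22.7148]; s^0: [87.3625]
First column: [1, 0.2, 106.05, -22.7148, 87.3625]. Sign changes = 2.
No, unstable (2 RHP root(s))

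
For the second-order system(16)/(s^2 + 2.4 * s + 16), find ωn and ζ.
Standard form: ωn²/(s²+2ζωn·s+ωn²).
const=16=ωn² → ωn=4, s coeff=2.4=2ζωn → ζ=0.3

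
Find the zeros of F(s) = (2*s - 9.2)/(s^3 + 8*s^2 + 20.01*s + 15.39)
Set numerator = 0: 2*s - 9.2 = 0 → Zeros: 4.6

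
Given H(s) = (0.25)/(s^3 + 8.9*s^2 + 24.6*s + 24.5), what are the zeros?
Numerator is a nonzero constant (0.25) → Zeros: none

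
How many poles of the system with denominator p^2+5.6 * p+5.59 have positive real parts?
p^2 + 5.6*p + 5.59 = (p + 1.3)(p + 4.3). Poles: -1.3, -4.3. RHP poles (Re>0): 0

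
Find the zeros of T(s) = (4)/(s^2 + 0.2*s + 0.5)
Numerator is a nonzero constant (4) → Zeros: none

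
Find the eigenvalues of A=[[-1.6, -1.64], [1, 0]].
Eigenvalues solve det(λI - A) = 0.
Characteristic polynomial: λ^2 + 1.6*λ + 1.64 = 0.
Roots: -0.8 + 1j, -0.8 - 1j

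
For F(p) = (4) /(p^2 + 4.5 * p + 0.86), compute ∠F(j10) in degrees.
Substitute p = j*10: F(j10) = -0.0334544 - 0.0151851j.
∠F(j10) = atan2(Im, Re) = atan2(-0.0151851, -0.0334544) = -155.59°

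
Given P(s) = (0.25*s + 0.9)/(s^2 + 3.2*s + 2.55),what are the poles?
Set denominator = 0: s^2 + 3.2*s + 2.55 = (s + 1.7)(s + 1.5) = 0 → Poles: -1.5, -1.7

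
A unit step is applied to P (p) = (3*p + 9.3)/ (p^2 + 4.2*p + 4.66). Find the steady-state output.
FVT: lim_{t→∞} y(t) = lim_{p→0} p*Y(p) where Y(p) = P(p)/p.
= lim_{p→0} P(p) = P(0) = num(0)/den(0) = 9.3/4.66 = 1.996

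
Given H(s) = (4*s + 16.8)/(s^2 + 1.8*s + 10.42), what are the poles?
Set denominator = 0: s^2 + 1.8*s + 10.42 = 0 → Poles: -0.9 + 3.1j, -0.9 - 3.1j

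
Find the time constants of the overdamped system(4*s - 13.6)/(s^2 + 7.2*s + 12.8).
Overdamped: real poles at -4, -3.2. τ = -1/pole → τ₁ = 0.25, τ₂ = 0.3125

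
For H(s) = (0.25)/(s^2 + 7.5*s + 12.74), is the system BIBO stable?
Denominator: s^2 + 7.5*s + 12.74 = (s + 2.6)(s + 4.9). Poles: -2.6, -4.9. All Re(p)<0: Yes (stable)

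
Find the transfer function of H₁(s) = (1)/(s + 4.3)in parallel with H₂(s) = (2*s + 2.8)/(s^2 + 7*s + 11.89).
Parallel: H = H₁ + H₂ = (n₁·d₂ + n₂·d₁)/(d₁·d₂).
n₁·d₂ = s^2 + 7*s + 11.89. n₂·d₁ = 2*s^2 + 11.4*s + 12.04. Sum = 3*s^2 + 18.4*s + 23.93. d₁·d₂ = s^3 + 11.3*s^2 + 41.99*s + 51.127.
H(s) = (3*s^2 + 18.4*s + 23.93)/(s^3 + 11.3*s^2 + 41.99*s + 51.127)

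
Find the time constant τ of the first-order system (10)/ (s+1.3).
First-order system: τ = -1/pole. Pole = -1.3. τ = -1/(-1.3) = 0.7692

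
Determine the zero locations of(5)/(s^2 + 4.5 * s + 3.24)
Numerator is a nonzero constant (5) → Zeros: none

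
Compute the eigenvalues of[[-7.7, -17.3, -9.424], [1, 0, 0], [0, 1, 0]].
Eigenvalues solve det(λI - A) = 0.
Characteristic polynomial: λ^3 + 7.7*λ^2 + 17.3*λ + 9.424 = 0.
Factor: (λ + 3.8)(λ + 3.1)(λ + 0.8) = 0.
Roots: -0.8, -3.1, -3.8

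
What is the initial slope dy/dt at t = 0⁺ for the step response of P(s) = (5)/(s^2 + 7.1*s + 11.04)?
IVT: y'(0⁺) = lim_{s→∞} s²·Y(s) = lim_{s→∞} s·P(s).
deg(num) = 0, deg(den) = 2, relative degree = 2 ≥ 2, so s·P(s) → 0. Initial slope = 0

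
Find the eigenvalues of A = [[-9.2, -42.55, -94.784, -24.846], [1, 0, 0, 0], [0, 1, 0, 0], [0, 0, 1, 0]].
Eigenvalues solve det(λI - A) = 0.
Characteristic polynomial: λ^4 + 9.2*λ^3 + 42.55*λ^2 + 94.784*λ + 24.846 = 0.
Factor: (λ + 0.3)(λ + 4.1)(λ^2 + 4.8*λ + 20.2) = 0.
Roots: -0.3, -2.4 + 3.8j, -2.4 - 3.8j, -4.1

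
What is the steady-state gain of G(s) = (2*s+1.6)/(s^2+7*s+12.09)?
DC gain = G(0) = num(0)/den(0) = 1.6/12.09 = 0.1323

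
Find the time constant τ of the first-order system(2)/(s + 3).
First-order system: τ = -1/pole. Pole = -3. τ = -1/(-3) = 0.3333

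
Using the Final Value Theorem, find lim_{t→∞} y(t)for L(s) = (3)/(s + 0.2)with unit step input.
FVT: lim_{t→∞} y(t) = lim_{s→0} s*Y(s) where Y(s) = L(s)/s.
= lim_{s→0} L(s) = L(0) = num(0)/den(0) = 3/0.2 = 15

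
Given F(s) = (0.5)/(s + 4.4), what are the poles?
Set denominator = 0: s + 4.4 = 0 → Poles: -4.4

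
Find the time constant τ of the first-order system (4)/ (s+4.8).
First-order system: τ = -1/pole. Pole = -4.8. τ = -1/(-4.8) = 0.2083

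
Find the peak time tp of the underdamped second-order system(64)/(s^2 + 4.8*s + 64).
Standard form: ωn²/(s²+2ζωn·s+ωn²) → ωn = 8, ζ = 0.3.
ωd = ωn·√(1-ζ²) = 8·√(1-0.3²) = 7.632.
tp = π/ωd = π/7.632 = 0.4117 s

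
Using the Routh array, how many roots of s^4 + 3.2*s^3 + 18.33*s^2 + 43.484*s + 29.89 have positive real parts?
Routh array:
s^4: [1, 18.33, 29.89]; s^3: [3.2, 43.484]; s^2: [4.74125, 29.89]; s^1: [23.3104]; s^0: [29.89]
First column: [1, 3.2, 4.74125, 23.3104, 29.89]. Sign changes = RHP roots = 0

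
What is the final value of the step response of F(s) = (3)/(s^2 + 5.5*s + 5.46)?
FVT: lim_{t→∞} y(t) = lim_{s→0} s*Y(s) where Y(s) = F(s)/s.
= lim_{s→0} F(s) = F(0) = num(0)/den(0) = 3/5.46 = 0.5495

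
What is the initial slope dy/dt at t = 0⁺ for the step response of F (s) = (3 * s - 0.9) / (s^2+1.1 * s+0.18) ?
IVT: y'(0⁺) = lim_{s→∞} s²·Y(s) = lim_{s→∞} s·F(s).
deg(num) = 1, deg(den) = 2, relative degree = 1, so s·F(s) → (leading num)/(leading den) = 3/1 = 3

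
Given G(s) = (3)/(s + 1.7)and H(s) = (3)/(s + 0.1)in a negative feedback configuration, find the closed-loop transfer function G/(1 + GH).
Closed-loop T = G/(1+GH).
Numerator: G_num * H_den = 3*s + 0.3.
Denominator: G_den * H_den + G_num * H_num = (s^2 + 1.8*s + 0.17) + (9) = s^2 + 1.8*s + 9.17.
T(s) = (3*s + 0.3)/(s^2 + 1.8*s + 9.17)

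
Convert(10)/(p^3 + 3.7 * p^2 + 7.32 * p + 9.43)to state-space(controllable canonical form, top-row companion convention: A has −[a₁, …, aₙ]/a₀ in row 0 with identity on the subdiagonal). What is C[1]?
Reachable canonical form: C = numerator coefficients (right-aligned, zero-padded to length n).
num = 10, C = [[0, 0, 10]].
C[1] = 0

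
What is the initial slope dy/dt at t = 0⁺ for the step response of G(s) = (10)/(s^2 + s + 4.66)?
IVT: y'(0⁺) = lim_{s→∞} s²·Y(s) = lim_{s→∞} s·G(s).
deg(num) = 0, deg(den) = 2, relative degree = 2 ≥ 2, so s·G(s) → 0. Initial slope = 0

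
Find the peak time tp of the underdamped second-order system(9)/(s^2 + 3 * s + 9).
Standard form: ωn²/(s²+2ζωn·s+ωn²) → ωn = 3, ζ = 0.5.
ωd = ωn·√(1-ζ²) = 3·√(1-0.5²) = 2.598.
tp = π/ωd = π/2.598 = 1.209 s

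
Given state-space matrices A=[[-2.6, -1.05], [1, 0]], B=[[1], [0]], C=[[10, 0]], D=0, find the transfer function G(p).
G(p) = C(pI - A)⁻¹B + D.
Characteristic polynomial det(pI - A) = p^2 + 2.6*p + 1.05.
Numerator from C·adj(pI-A)·B + D·det(pI-A) = 10*p.
G(p) = (10*p)/(p^2 + 2.6*p + 1.05)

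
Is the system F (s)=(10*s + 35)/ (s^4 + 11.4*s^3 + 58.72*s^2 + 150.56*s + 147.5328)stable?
Denominator: s^4 + 11.4*s^3 + 58.72*s^2 + 150.56*s + 147.5328 = (s + 2.4)(s + 3.4)(s^2 + 5.6*s + 18.08). Poles: -2.4, -2.8 + 3.2j, -2.8 - 3.2j, -3.4. All Re(p)<0: Yes (stable)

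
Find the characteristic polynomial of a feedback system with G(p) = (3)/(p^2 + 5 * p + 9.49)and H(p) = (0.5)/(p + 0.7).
Characteristic poly = G_den * H_den + G_num * H_num = (p^3 + 5.7*p^2 + 12.99*p + 6.643) + (1.5) = p^3 + 5.7*p^2 + 12.99*p + 8.143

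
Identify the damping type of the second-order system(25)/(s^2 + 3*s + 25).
Standard form: ωn²/(s²+2ζωn·s+ωn²) gives ωn=5, ζ=0.3.
Underdamped (ζ = 0.3 < 1)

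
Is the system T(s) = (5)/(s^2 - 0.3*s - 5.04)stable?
Denominator: s^2 - 0.3*s - 5.04 = (s - 2.4)(s + 2.1). Poles: -2.1, 2.4. All Re(p)<0: No (unstable)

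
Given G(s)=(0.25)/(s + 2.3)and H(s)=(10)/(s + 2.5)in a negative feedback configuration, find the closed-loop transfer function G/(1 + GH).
Closed-loop T = G/(1+GH).
Numerator: G_num * H_den = 0.25*s + 0.625.
Denominator: G_den * H_den + G_num * H_num = (s^2 + 4.8*s + 5.75) + (2.5) = s^2 + 4.8*s + 8.25.
T(s) = (0.25*s + 0.625)/(s^2 + 4.8*s + 8.25)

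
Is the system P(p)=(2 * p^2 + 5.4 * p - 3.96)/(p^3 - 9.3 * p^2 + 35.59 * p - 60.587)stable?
Denominator: p^3 - 9.3*p^2 + 35.59*p - 60.587 = (p - 4.3)(p^2 - 5*p + 14.09). Poles: 2.5 + 2.8j, 2.5 - 2.8j, 4.3. All Re(p)<0: No (unstable)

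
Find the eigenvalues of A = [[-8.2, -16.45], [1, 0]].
Eigenvalues solve det(λI - A) = 0.
Characteristic polynomial: λ^2 + 8.2*λ + 16.45 = 0.
Factor: (λ + 4.7)(λ + 3.5) = 0.
Roots: -3.5, -4.7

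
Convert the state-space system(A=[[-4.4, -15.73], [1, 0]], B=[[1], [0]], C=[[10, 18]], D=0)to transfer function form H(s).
H(s) = C(sI - A)⁻¹B + D.
Characteristic polynomial det(sI - A) = s^2 + 4.4*s + 15.73.
Numerator from C·adj(sI-A)·B + D·det(sI-A) = 10*s + 18.
H(s) = (10*s + 18)/(s^2 + 4.4*s + 15.73)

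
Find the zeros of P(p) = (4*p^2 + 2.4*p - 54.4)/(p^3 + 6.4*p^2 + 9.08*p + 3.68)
Set numerator = 0: 4*p^2 + 2.4*p - 54.4 = 4*(p + 4)(p - 3.4) = 0 → Zeros: -4, 3.4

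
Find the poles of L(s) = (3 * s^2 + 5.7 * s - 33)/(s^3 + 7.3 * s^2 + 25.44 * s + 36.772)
Set denominator = 0: s^3 + 7.3*s^2 + 25.44*s + 36.772 = (s + 2.9)(s^2 + 4.4*s + 12.68) = 0 → Poles: -2.2 + 2.8j, -2.2 - 2.8j, -2.9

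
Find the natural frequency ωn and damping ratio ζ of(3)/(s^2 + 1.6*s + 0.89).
Underdamped: complex pole -0.8 + 0.5j. ωn = |pole| = 0.9434, ζ = -Re(pole)/ωn = 0.848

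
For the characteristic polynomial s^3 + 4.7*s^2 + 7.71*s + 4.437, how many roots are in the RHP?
s^3 + 4.7*s^2 + 7.71*s + 4.437 = (s + 1.7)(s^2 + 3*s + 2.61). Poles: -1.5 + 0.6j, -1.5 - 0.6j, -1.7. RHP poles (Re>0): 0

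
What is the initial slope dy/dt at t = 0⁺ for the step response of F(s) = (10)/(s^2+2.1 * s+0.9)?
IVT: y'(0⁺) = lim_{s→∞} s²·Y(s) = lim_{s→∞} s·F(s).
deg(num) = 0, deg(den) = 2, relative degree = 2 ≥ 2, so s·F(s) → 0. Initial slope = 0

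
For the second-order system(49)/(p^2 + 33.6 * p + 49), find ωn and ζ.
Standard form: ωn²/(p²+2ζωn·p+ωn²).
const=49=ωn² → ωn=7, p coeff=33.6=2ζωn → ζ=2.4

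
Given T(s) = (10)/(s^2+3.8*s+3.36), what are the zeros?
Numerator is a nonzero constant (10) → Zeros: none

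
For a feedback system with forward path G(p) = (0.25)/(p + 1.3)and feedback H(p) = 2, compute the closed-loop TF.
Closed-loop T = G/(1+GH).
Numerator: G_num * H_den = 0.25.
Denominator: G_den * H_den + G_num * H_num = (p + 1.3) + (0.5) = p + 1.8.
T(p) = (0.25)/(p + 1.8)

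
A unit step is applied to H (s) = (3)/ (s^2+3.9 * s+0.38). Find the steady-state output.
FVT: lim_{t→∞} y(t) = lim_{s→0} s*Y(s) where Y(s) = H(s)/s.
= lim_{s→0} H(s) = H(0) = num(0)/den(0) = 3/0.38 = 7.895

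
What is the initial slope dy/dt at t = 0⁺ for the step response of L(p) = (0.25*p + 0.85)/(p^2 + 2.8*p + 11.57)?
IVT: y'(0⁺) = lim_{p→∞} p²·Y(p) = lim_{p→∞} p·L(p).
deg(num) = 1, deg(den) = 2, relative degree = 1, so p·L(p) → (leading num)/(leading den) = 0.25/1 = 0.25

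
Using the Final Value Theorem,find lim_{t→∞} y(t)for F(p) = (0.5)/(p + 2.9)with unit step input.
FVT: lim_{t→∞} y(t) = lim_{p→0} p*Y(p) where Y(p) = F(p)/p.
= lim_{p→0} F(p) = F(0) = num(0)/den(0) = 0.5/2.9 = 0.1724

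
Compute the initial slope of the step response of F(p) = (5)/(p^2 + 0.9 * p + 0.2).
IVT: y'(0⁺) = lim_{p→∞} p²·Y(p) = lim_{p→∞} p·F(p).
deg(num) = 0, deg(den) = 2, relative degree = 2 ≥ 2, so p·F(p) → 0. Initial slope = 0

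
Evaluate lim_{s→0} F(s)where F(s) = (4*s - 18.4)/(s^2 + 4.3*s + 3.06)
DC gain = F(0) = num(0)/den(0) = -18.4/3.06 = -6.013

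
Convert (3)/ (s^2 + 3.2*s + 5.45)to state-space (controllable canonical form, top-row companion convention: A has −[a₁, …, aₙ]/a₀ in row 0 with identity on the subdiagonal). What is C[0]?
Reachable canonical form: C = numerator coefficients (right-aligned, zero-padded to length n).
num = 3, C = [[0, 3]].
C[0] = 0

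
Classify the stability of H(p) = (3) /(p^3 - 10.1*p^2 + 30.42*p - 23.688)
Denominator: p^3 - 10.1*p^2 + 30.42*p - 23.688 = (p - 4.2)(p - 1.2)(p - 4.7). Poles: 1.2, 4.2, 4.7. Unstable (3 pole(s) in RHP)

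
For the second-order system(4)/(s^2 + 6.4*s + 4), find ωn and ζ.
Standard form: ωn²/(s²+2ζωn·s+ωn²).
const=4=ωn² → ωn=2, s coeff=6.4=2ζωn → ζ=1.6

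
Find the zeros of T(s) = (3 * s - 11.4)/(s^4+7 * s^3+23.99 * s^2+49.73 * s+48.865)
Set numerator = 0: 3*s - 11.4 = 0 → Zeros: 3.8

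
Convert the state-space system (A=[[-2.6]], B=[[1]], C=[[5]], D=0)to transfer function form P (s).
P(s) = C(sI - A)⁻¹B + D.
Characteristic polynomial det(sI - A) = s + 2.6.
Numerator from C·adj(sI-A)·B + D·det(sI-A) = 5.
P(s) = (5)/(s + 2.6)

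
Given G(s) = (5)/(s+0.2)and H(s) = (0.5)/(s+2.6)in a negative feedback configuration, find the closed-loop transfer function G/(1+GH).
Closed-loop T = G/(1+GH).
Numerator: G_num * H_den = 5*s + 13.
Denominator: G_den * H_den + G_num * H_num = (s^2 + 2.8*s + 0.52) + (2.5) = s^2 + 2.8*s + 3.02.
T(s) = (5*s + 13)/(s^2 + 2.8*s + 3.02)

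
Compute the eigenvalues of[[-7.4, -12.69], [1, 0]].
Eigenvalues solve det(λI - A) = 0.
Characteristic polynomial: λ^2 + 7.4*λ + 12.69 = 0.
Factor: (λ + 2.7)(λ + 4.7) = 0.
Roots: -2.7, -4.7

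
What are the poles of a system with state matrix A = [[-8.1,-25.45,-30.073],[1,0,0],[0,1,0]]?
Eigenvalues solve det(λI - A) = 0.
Characteristic polynomial: λ^3 + 8.1*λ^2 + 25.45*λ + 30.073 = 0.
Factor: (λ + 2.9)(λ^2 + 5.2*λ + 10.37) = 0.
Roots: -2.6 + 1.9j, -2.6 - 1.9j, -2.9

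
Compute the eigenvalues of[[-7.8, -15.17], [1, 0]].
Eigenvalues solve det(λI - A) = 0.
Characteristic polynomial: λ^2 + 7.8*λ + 15.17 = 0.
Factor: (λ + 3.7)(λ + 4.1) = 0.
Roots: -3.7, -4.1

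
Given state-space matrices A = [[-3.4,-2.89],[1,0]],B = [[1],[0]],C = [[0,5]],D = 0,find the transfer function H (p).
H(p) = C(pI - A)⁻¹B + D.
Characteristic polynomial det(pI - A) = p^2 + 3.4*p + 2.89.
Numerator from C·adj(pI-A)·B + D·det(pI-A) = 5.
H(p) = (5)/(p^2 + 3.4*p + 2.89)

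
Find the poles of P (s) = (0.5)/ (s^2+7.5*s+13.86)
Set denominator = 0: s^2 + 7.5*s + 13.86 = (s + 4.2)(s + 3.3) = 0 → Poles: -3.3, -4.2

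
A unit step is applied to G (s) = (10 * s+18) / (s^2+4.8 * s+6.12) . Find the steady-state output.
FVT: lim_{t→∞} y(t) = lim_{s→0} s*Y(s) where Y(s) = G(s)/s.
= lim_{s→0} G(s) = G(0) = num(0)/den(0) = 18/6.12 = 2.941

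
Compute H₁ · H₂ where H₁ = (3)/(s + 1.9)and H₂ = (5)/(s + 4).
Series: H = H₁ · H₂ = (n₁·n₂)/(d₁·d₂).
Num: n₁·n₂ = 15. Den: d₁·d₂ = s^2 + 5.9*s + 7.6.
H(s) = (15)/(s^2 + 5.9*s + 7.6)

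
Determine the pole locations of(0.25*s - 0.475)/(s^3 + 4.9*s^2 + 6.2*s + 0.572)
Set denominator = 0: s^3 + 4.9*s^2 + 6.2*s + 0.572 = (s + 2.2)(s + 0.1)(s + 2.6) = 0 → Poles: -0.1, -2.2, -2.6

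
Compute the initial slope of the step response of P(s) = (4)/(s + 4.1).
IVT: y'(0⁺) = lim_{s→∞} s²·Y(s) = lim_{s→∞} s·P(s).
deg(num) = 0, deg(den) = 1, relative degree = 1, so s·P(s) → (leading num)/(leading den) = 4/1 = 4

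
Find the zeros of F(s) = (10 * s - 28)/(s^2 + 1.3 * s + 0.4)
Set numerator = 0: 10*s - 28 = 0 → Zeros: 2.8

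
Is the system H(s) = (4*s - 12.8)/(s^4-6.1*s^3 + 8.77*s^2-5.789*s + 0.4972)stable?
Denominator: s^4 - 6.1*s^3 + 8.77*s^2 - 5.789*s + 0.4972 = (s - 4.4)(s - 0.1)(s^2 - 1.6*s + 1.13). Poles: 0.1, 0.8 + 0.7j, 0.8 - 0.7j, 4.4. All Re(p)<0: No (unstable)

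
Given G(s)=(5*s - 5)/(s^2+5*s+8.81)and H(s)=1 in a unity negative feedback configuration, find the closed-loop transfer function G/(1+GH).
Closed-loop T = G/(1+GH).
Numerator: G_num * H_den = 5*s - 5.
Denominator: G_den * H_den + G_num * H_num = (s^2 + 5*s + 8.81) + (5*s - 5) = s^2 + 10*s + 3.81.
T(s) = (5*s - 5)/(s^2 + 10*s + 3.81)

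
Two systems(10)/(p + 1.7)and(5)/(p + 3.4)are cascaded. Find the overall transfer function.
Series: H = H₁ · H₂ = (n₁·n₂)/(d₁·d₂).
Num: n₁·n₂ = 50. Den: d₁·d₂ = p^2 + 5.1*p + 5.78.
H(p) = (50)/(p^2 + 5.1*p + 5.78)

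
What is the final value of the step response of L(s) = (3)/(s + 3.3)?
FVT: lim_{t→∞} y(t) = lim_{s→0} s*Y(s) where Y(s) = L(s)/s.
= lim_{s→0} L(s) = L(0) = num(0)/den(0) = 3/3.3 = 0.9091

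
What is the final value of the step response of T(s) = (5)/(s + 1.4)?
FVT: lim_{t→∞} y(t) = lim_{s→0} s*Y(s) where Y(s) = T(s)/s.
= lim_{s→0} T(s) = T(0) = num(0)/den(0) = 5/1.4 = 3.571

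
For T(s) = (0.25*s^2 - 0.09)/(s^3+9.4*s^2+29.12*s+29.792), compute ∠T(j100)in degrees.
Substitute s = j*100: T(j100) = 0.000234228 - 0.00248532j.
∠T(j100) = atan2(Im, Re) = atan2(-0.00248532, 0.000234228) = -84.62°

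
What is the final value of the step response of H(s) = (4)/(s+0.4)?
FVT: lim_{t→∞} y(t) = lim_{s→0} s*Y(s) where Y(s) = H(s)/s.
= lim_{s→0} H(s) = H(0) = num(0)/den(0) = 4/0.4 = 10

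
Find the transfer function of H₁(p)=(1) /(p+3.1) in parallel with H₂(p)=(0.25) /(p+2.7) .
Parallel: H = H₁ + H₂ = (n₁·d₂ + n₂·d₁)/(d₁·d₂).
n₁·d₂ = p + 2.7. n₂·d₁ = 0.25*p + 0.775. Sum = 1.25*p + 3.475. d₁·d₂ = p^2 + 5.8*p + 8.37.
H(p) = (1.25*p + 3.475)/(p^2 + 5.8*p + 8.37)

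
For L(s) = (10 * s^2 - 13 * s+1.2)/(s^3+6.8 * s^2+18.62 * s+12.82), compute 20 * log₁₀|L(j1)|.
Substitute s = j*1: L(j1) = -0.813476 + 0.221503j.
|L(j1)| = sqrt(Re² + Im²) = 0.8431.
20*log₁₀(0.8431) = -1.48 dB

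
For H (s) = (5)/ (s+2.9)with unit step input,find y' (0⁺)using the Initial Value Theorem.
IVT: y'(0⁺) = lim_{s→∞} s²·Y(s) = lim_{s→∞} s·H(s).
deg(num) = 0, deg(den) = 1, relative degree = 1, so s·H(s) → (leading num)/(leading den) = 5/1 = 5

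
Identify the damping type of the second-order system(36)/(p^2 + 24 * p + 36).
Standard form: ωn²/(p²+2ζωn·p+ωn²) gives ωn=6, ζ=2.
Overdamped (ζ = 2 > 1)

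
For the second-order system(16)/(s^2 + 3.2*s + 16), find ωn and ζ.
Standard form: ωn²/(s²+2ζωn·s+ωn²).
const=16=ωn² → ωn=4, s coeff=3.2=2ζωn → ζ=0.4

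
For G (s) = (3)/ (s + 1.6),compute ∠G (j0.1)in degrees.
Substitute s = j*0.1: G(j0.1) = 1.8677 - 0.116732j.
∠G(j0.1) = atan2(Im, Re) = atan2(-0.116732, 1.8677) = -3.58°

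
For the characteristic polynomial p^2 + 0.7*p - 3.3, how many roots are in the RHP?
p^2 + 0.7*p - 3.3 = (p - 1.5)(p + 2.2). Poles: -2.2, 1.5. RHP poles (Re>0): 1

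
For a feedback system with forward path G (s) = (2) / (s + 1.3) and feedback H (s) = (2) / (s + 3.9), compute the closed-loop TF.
Closed-loop T = G/(1+GH).
Numerator: G_num * H_den = 2*s + 7.8.
Denominator: G_den * H_den + G_num * H_num = (s^2 + 5.2*s + 5.07) + (4) = s^2 + 5.2*s + 9.07.
T(s) = (2*s + 7.8)/(s^2 + 5.2*s + 9.07)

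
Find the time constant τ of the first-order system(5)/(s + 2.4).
First-order system: τ = -1/pole. Pole = -2.4. τ = -1/(-2.4) = 0.4167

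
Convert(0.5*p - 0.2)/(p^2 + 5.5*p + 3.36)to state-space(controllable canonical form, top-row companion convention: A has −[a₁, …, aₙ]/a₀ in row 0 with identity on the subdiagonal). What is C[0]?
Reachable canonical form: C = numerator coefficients (right-aligned, zero-padded to length n).
num = 0.5*p - 0.2, C = [[0.5, -0.2]].
C[0] = 0.5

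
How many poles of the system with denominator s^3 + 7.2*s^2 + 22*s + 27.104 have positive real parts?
s^3 + 7.2*s^2 + 22*s + 27.104 = (s + 2.8)(s^2 + 4.4*s + 9.68). Poles: -2.2 + 2.2j, -2.2 - 2.2j, -2.8. RHP poles (Re>0): 0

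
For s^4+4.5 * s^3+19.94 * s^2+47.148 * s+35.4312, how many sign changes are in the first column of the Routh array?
Routh array:
s^4: [1, 19.94, 35.4312]; s^3: [4.5, 47.148]; s^2: [9.46267, 35.4312]; s^1: [30.2986]; s^0: [35.4312]
First column: [1, 4.5, 9.46267, 30.2986, 35.4312]. Sign changes = 0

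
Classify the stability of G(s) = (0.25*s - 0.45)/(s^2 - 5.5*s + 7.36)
Denominator: s^2 - 5.5*s + 7.36 = (s - 2.3)(s - 3.2). Poles: 2.3, 3.2. Unstable (2 pole(s) in RHP)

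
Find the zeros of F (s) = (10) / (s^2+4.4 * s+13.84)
Numerator is a nonzero constant (10) → Zeros: none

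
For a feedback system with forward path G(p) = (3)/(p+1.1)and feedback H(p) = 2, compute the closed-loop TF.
Closed-loop T = G/(1+GH).
Numerator: G_num * H_den = 3.
Denominator: G_den * H_den + G_num * H_num = (p + 1.1) + (6) = p + 7.1.
T(p) = (3)/(p + 7.1)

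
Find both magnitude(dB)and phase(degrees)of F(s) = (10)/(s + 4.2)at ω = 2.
Substitute s = j*2: F(j2) = 1.94085 - 0.924214j.
|F| = 20*log₁₀(sqrt(Re²+Im²)) = 6.65 dB.
∠F = atan2(Im, Re) = -25.46°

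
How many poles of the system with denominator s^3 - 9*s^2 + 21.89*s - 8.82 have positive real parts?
s^3 - 9*s^2 + 21.89*s - 8.82 = (s - 0.5)(s - 4.9)(s - 3.6). Poles: 0.5, 3.6, 4.9. RHP poles (Re>0): 3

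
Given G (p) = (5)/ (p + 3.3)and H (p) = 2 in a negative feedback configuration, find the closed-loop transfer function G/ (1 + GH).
Closed-loop T = G/(1+GH).
Numerator: G_num * H_den = 5.
Denominator: G_den * H_den + G_num * H_num = (p + 3.3) + (10) = p + 13.3.
T(p) = (5)/(p + 13.3)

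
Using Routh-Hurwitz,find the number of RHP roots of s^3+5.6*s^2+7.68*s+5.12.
Routh array:
s^3: [1, 7.68]; s^2: [5.6, 5.12]; s^1: [6.76571]; s^0: [5.12]
First column: [1, 5.6, 6.76571, 5.12]. Sign changes = RHP roots = 0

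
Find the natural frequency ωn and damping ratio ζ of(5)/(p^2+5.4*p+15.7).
Underdamped: complex pole -2.7 + 2.9j. ωn = |pole| = 3.962, ζ = -Re(pole)/ωn = 0.6814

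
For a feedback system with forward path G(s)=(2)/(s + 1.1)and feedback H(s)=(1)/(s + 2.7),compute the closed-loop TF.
Closed-loop T = G/(1+GH).
Numerator: G_num * H_den = 2*s + 5.4.
Denominator: G_den * H_den + G_num * H_num = (s^2 + 3.8*s + 2.97) + (2) = s^2 + 3.8*s + 4.97.
T(s) = (2*s + 5.4)/(s^2 + 3.8*s + 4.97)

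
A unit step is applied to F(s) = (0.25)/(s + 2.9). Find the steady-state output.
FVT: lim_{t→∞} y(t) = lim_{s→0} s*Y(s) where Y(s) = F(s)/s.
= lim_{s→0} F(s) = F(0) = num(0)/den(0) = 0.25/2.9 = 0.08621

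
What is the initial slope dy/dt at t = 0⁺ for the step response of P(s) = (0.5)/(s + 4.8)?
IVT: y'(0⁺) = lim_{s→∞} s²·Y(s) = lim_{s→∞} s·P(s).
deg(num) = 0, deg(den) = 1, relative degree = 1, so s·P(s) → (leading num)/(leading den) = 0.5/1 = 0.5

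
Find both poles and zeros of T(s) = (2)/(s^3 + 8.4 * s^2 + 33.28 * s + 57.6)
Set denominator = 0: s^3 + 8.4*s^2 + 33.28*s + 57.6 = (s + 3.6)(s^2 + 4.8*s + 16) = 0 → Poles: -2.4 + 3.2j, -2.4 - 3.2j, -3.6
Numerator is a nonzero constant (2) → Zeros: none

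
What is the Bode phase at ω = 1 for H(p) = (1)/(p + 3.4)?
Substitute p = j*1: H(j1) = 0.270701 - 0.0796178j.
∠H(j1) = atan2(Im, Re) = atan2(-0.0796178, 0.270701) = -16.39°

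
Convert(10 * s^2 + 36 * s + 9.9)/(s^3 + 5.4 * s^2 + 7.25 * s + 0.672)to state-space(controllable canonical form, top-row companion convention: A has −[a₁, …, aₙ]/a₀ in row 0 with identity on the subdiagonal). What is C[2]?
Reachable canonical form: C = numerator coefficients (right-aligned, zero-padded to length n).
num = 10*s^2 + 36*s + 9.9, C = [[10, 36, 9.9]].
C[2] = 9.9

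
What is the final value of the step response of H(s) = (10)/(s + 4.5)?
FVT: lim_{t→∞} y(t) = lim_{s→0} s*Y(s) where Y(s) = H(s)/s.
= lim_{s→0} H(s) = H(0) = num(0)/den(0) = 10/4.5 = 2.222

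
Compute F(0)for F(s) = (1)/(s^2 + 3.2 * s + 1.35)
DC gain = F(0) = num(0)/den(0) = 1/1.35 = 0.7407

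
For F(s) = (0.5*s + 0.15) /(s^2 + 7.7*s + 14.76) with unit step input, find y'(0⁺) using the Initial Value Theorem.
IVT: y'(0⁺) = lim_{s→∞} s²·Y(s) = lim_{s→∞} s·F(s).
deg(num) = 1, deg(den) = 2, relative degree = 1, so s·F(s) → (leading num)/(leading den) = 0.5/1 = 0.5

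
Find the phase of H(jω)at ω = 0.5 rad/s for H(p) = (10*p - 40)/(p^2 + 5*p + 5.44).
Substitute p = j*0.5: H(j0.5) = -5.87897 + 3.79526j.
∠H(j0.5) = atan2(Im, Re) = atan2(3.79526, -5.87897) = 147.16°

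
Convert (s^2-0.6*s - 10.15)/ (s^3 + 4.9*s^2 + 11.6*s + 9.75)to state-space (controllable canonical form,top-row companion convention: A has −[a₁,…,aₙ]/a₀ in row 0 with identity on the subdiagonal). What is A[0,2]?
Reachable canonical form for den = s^3 + 4.9*s^2 + 11.6*s + 9.75: top row of A = -[a₁,a₂,...,aₙ]/a₀, ones on the subdiagonal, zeros elsewhere.
A = [[-4.9, -11.6, -9.75], [1, 0, 0], [0, 1, 0]].
A[0,2] = -9.75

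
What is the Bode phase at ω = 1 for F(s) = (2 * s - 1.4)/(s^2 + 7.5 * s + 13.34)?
Substitute s = j*1: F(j1) = -0.0109147 + 0.168708j.
∠F(j1) = atan2(Im, Re) = atan2(0.168708, -0.0109147) = 93.70°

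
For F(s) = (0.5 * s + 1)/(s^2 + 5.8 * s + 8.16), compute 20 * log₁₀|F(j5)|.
Substitute s = j*5: F(j5) = 0.0494938 - 0.0632233j.
|F(j5)| = sqrt(Re² + Im²) = 0.08029.
20*log₁₀(0.08029) = -21.91 dB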